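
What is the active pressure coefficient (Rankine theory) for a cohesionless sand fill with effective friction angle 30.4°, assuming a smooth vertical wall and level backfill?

0.328

K_a = tan²(45° − φ/2) = tan²(29.80°) = 0.3280.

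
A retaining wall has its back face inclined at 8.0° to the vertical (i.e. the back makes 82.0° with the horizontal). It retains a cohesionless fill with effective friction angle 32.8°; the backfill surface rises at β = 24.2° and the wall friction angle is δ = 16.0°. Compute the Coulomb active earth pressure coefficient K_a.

K_a = sin²(α+φ) / [sin²α · sin(α−δ) · (1 + √{sin(φ+δ)sin(φ−β) / (sin(α−δ)sin(α+β))})²].
With α = 82.0°, φ = 32.8°, δ = 16.0°, β = 24.2°: K_a = 0.4987.

0.499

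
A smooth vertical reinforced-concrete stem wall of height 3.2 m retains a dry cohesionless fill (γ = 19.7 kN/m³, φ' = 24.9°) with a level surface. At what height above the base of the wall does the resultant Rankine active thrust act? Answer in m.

1.07 m

K_a = 0.4074.
The pressure distribution is triangular, so the resultant acts at H/3 above the base = 3.2/3 = 1.067 m.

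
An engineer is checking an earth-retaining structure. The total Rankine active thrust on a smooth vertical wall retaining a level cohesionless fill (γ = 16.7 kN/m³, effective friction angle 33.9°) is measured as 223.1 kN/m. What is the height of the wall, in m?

9.70 m

K_a = 0.2839. P_a = ½ K_a γ H² ⇒ H = √(2P_a/(K_a γ)).
H = √(2×223.1/(0.2839×16.7)) = 9.701 m.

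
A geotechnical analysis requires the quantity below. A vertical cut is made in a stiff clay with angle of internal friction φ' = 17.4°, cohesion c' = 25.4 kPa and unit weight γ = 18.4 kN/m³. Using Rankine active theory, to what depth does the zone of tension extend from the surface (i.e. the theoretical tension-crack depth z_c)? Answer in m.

K_a = tan²(45° − 17.4°/2) = 0.5396; √K_a = 0.7346.
The active pressure is zero where K_a γ z = 2c√K_a, so z_c = 2c/(γ√K_a) = 2×25.4/(18.4×0.7346) = 3.758 m.

3.76 m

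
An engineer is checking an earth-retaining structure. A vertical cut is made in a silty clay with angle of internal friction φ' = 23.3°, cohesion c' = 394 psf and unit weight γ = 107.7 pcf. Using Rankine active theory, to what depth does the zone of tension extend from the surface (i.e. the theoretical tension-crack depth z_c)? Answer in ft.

K_a = tan²(45° − 23.3°/2) = 0.4331; √K_a = 0.6581.
The active pressure is zero where K_a γ z = 2c√K_a, so z_c = 2c/(γ√K_a) = 2×394/(107.7×0.6581) = 11.12 ft.

11.1 ft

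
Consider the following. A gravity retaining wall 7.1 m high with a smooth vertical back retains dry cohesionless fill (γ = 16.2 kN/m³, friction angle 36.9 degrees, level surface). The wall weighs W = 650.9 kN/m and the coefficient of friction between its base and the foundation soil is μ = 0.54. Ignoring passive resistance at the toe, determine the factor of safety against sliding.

K_a = tan²(45° − 36.9°/2) = 0.2497.
P_a = ½K_aγH² = 0.5×0.2497×16.2×7.1² = 101.9 kN/m, acting at H/3 = 2.367 m above the base.
FS_sliding = μW / P_a = 0.54×650.9 / 101.9 = 3.448.

3.45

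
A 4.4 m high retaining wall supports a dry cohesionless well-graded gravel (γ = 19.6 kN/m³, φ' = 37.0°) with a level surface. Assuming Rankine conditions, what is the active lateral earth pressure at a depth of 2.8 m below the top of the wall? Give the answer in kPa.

K_a = (1 − sin φ)/(1 + sin φ) = 0.2486.
σ_h = K_a γ z = 0.2486 × 19.6 × 2.8 = 13.64 kPa.

13.6 kPa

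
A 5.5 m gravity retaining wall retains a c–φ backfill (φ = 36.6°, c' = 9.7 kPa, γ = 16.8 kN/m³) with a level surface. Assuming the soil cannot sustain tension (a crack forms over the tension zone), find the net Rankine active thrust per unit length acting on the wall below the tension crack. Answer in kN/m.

K_a = 0.2530; √K_a = 0.5029.
Tension-crack depth z_c = 2c/(γ√K_a) = 2×9.7/(16.8×0.5029) = 2.296 m.
σ_a at base = K_a γ H − 2c√K_a = 0.2530×16.8×5.5 − 2×9.7×0.5029 = 13.62 kPa.
P_a = ½ × 13.62 × (H − z_c) = 0.5×13.62×3.204 = 21.81 kN/m.

21.8 kN/m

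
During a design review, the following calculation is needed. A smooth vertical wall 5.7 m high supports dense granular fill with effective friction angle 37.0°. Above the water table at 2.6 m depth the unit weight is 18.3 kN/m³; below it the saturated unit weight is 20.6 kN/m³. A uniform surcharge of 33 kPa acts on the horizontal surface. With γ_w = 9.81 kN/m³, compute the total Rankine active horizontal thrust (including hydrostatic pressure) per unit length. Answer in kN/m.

K_a = tan²(45° − φ/2) = 0.2486.
γ' = 20.6 − 9.81 = 10.79 kN/m³. h₂ = H − d_w = 3.1 m.
σ'_h: at surface K_a·q = 8.203; at WT K_a(q+γd_w) = 20.03; at base K_a(q+γd_w+γ'h₂) = 28.35 kPa.
P₁ = ½(8.203+20.03)×2.6 = 36.70; P₂ = ½(20.03+28.35)×3.1 = 74.98; P_w = ½γ_w h₂² = 47.14.
Total = 36.70+74.98+47.14 = 158.8 kN/m.

159 kN/m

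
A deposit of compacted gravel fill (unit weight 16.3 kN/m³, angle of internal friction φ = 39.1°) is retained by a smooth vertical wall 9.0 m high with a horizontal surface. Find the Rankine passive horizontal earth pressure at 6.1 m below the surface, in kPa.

439 kPa

K_p = (1 + sin φ)/(1 − sin φ) = 4.415.
σ_h = K_p γ z = 4.415 × 16.3 × 6.1 = 439.0 kPa.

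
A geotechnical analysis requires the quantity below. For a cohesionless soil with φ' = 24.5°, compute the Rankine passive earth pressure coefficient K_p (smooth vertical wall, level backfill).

K_p = (1 + sin φ)/(1 − sin φ) = tan²(45° + 24.5°/2) = 2.417.

2.42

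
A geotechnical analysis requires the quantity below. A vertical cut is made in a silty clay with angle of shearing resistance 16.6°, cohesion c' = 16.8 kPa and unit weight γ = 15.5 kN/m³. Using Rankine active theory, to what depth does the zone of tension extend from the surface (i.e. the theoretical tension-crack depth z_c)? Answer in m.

2.91 m

K_a = tan²(45° − 16.6°/2) = 0.5556; √K_a = 0.7454.
The active pressure is zero where K_a γ z = 2c√K_a, so z_c = 2c/(γ√K_a) = 2×16.8/(15.5×0.7454) = 2.908 m.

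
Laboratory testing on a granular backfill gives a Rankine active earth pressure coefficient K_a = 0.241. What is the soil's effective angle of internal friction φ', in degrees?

K_a = tan²(45° − φ/2) ⇒ 45° − φ/2 = arctan(√0.241) = 26.15°.
φ = 2(45° − 26.15°) = 37.71°.

37.7°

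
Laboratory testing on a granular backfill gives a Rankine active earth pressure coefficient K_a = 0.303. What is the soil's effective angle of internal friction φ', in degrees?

32.3°

K_a = tan²(45° − φ/2) ⇒ 45° − φ/2 = arctan(√0.303) = 28.83°.
φ = 2(45° − 28.83°) = 32.34°.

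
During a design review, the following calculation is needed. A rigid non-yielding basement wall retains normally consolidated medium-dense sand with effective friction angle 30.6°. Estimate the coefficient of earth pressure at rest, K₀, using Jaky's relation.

K₀ = 1 − sin φ' = 1 − sin 30.6° = 0.4910.

0.491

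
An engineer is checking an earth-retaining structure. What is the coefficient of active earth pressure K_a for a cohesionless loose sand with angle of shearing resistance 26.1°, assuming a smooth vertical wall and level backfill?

0.389

K_a = tan²(45° − φ/2) = tan²(31.95°) = 0.3889.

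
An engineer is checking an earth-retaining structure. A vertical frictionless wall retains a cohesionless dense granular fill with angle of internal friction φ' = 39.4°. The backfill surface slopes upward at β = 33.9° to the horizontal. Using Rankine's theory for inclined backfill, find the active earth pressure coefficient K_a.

0.386

K_a = cos β · (cos β − √(cos²β − cos²φ)) / (cos β + √(cos²β − cos²φ)).
cos β = 0.8300, cos φ = 0.7727, √(cos²β − cos²φ) = 0.3030.
K_a = 0.8300 × (0.8300 − 0.3030)/(0.8300 + 0.3030) = 0.3861.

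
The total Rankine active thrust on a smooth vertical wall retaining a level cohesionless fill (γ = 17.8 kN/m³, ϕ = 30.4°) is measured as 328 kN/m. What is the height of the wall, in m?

K_a = 0.3280. P_a = ½ K_a γ H² ⇒ H = √(2P_a/(K_a γ)).
H = √(2×328/(0.3280×17.8)) = 10.60 m.

10.6 m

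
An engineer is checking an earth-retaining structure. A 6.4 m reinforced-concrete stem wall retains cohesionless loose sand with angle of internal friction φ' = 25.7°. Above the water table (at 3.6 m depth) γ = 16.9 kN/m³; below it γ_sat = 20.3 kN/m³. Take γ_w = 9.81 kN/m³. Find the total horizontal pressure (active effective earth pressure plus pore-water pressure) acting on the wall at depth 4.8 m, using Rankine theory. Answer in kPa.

K_a = (1 − sin φ)/(1 + sin φ) = 0.3950.
γ' = 20.3 − 9.81 = 10.49 kN/m³.
Effective vertical stress at 4.8 m: σ'_v = 16.9×3.6 + 10.49×1.20 = 73.43 kPa.
σ'_h = K_a σ'_v = 0.3950 × 73.43 = 29.01 kPa; u = γ_w × 1.20 = 11.77 kPa.
Total σ_h = 29.01 + 11.77 = 40.78 kPa.

40.8 kPa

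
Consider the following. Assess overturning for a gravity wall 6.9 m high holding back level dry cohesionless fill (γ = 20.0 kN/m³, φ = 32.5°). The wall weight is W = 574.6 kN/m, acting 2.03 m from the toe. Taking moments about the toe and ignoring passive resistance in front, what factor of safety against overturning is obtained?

3.54

K_a = tan²(45° − 32.5°/2) = 0.3010.
P_a = ½K_aγH² = 0.5×0.3010×20.0×6.9² = 143.3 kN/m, acting at H/3 = 2.300 m above the base.
Overturning moment M_o = P_a × H/3 = 143.3 × 2.300 = 329.6.
Resisting moment M_r = W × 2.03 = 574.6 × 2.03 = 1166.
FS_overturning = M_r/M_o = 1166/329.6 = 3.539.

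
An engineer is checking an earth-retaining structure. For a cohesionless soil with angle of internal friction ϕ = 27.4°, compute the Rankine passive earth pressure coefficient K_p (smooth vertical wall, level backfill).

2.71

K_p = (1 + sin φ)/(1 − sin φ) = tan²(45° + 27.4°/2) = 2.705.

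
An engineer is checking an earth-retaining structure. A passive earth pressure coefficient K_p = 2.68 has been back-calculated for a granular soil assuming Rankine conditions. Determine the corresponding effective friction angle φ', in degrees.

27.2°

K_p = (1+sin φ)/(1−sin φ) ⇒ sin φ = (K_p − 1)/(K_p + 1) = 0.4565.
φ = arcsin(0.4565) = 27.16°.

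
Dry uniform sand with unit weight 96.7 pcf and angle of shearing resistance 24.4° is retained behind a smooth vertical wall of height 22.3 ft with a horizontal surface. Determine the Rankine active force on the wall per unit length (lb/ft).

9990 lb/ft

K_a = tan²(45° − φ/2) = 0.4153.
P_a = ½ K_a γ H² = 0.5 × 0.4153 × 96.7 × 22.3² = 9986 lb/ft.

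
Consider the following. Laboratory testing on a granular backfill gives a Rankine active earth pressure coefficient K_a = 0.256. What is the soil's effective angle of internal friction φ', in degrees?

K_a = tan²(45° − φ/2) ⇒ 45° − φ/2 = arctan(√0.256) = 26.84°.
φ = 2(45° − 26.84°) = 36.32°.

36.3°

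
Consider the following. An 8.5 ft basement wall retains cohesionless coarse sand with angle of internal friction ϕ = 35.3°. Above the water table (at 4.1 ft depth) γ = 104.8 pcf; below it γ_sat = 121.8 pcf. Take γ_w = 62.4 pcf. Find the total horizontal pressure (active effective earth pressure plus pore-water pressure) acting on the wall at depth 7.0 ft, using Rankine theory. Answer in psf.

342 psf

K_a = (1 − sin φ)/(1 + sin φ) = 0.2675.
γ' = 121.8 − 62.4 = 59.40 pcf.
Effective vertical stress at 7.0 ft: σ'_v = 104.8×4.1 + 59.40×2.90 = 601.9 psf.
σ'_h = K_a σ'_v = 0.2675 × 601.9 = 161.0 psf; u = γ_w × 2.90 = 181.0 psf.
Total σ_h = 161.0 + 181.0 = 342.0 psf.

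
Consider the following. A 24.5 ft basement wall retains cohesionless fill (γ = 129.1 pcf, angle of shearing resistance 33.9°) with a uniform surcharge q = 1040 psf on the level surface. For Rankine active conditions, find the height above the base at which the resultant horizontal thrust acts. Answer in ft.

9.79 ft

K_a = 0.2839.
Triangular part P₁ = ½K_aγH² = 11000 at H/3 = 8.167 ft; rectangular part P₂ = K_a q H = 7234 at H/2 = 12.25 ft.
ȳ = (P₁·8.167 + P₂·12.25)/(P₁+P₂) = 9.787 ft.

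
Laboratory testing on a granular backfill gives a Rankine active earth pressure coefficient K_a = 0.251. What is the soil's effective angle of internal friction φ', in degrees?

36.8°

K_a = tan²(45° − φ/2) ⇒ 45° − φ/2 = arctan(√0.251) = 26.61°.
φ = 2(45° − 26.61°) = 36.78°.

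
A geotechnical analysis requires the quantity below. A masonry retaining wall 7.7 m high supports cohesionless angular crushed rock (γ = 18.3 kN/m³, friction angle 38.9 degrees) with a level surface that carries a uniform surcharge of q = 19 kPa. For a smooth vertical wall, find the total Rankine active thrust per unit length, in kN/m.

157 kN/m

K_a = tan²(45° − φ/2) = 0.2285.
Soil triangle: ½ K_a γ H² = 0.5×0.2285×18.3×7.7² = 124.0 kN/m.
Surcharge rectangle: K_a q H = 0.2285×19×7.7 = 33.43 kN/m.
Total = 124.0 + 33.43 = 157.4 kN/m.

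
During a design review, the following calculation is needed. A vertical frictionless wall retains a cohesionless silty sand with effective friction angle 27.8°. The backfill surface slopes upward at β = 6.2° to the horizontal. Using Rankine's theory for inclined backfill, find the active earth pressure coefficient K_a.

K_a = cos β · (cos β − √(cos²β − cos²φ)) / (cos β + √(cos²β − cos²φ)).
cos β = 0.9942, cos φ = 0.8846, √(cos²β − cos²φ) = 0.4537.
K_a = 0.9942 × (0.9942 − 0.4537)/(0.9942 + 0.4537) = 0.3711.

0.371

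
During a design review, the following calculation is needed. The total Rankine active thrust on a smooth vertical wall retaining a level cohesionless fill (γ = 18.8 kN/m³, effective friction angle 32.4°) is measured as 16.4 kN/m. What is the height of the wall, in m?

2.40 m

K_a = 0.3022. P_a = ½ K_a γ H² ⇒ H = √(2P_a/(K_a γ)).
H = √(2×16.4/(0.3022×18.8)) = 2.403 m.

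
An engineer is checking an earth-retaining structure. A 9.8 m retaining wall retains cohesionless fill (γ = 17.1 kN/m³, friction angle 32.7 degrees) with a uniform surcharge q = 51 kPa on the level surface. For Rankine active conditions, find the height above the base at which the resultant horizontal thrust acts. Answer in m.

K_a = 0.2985.
Triangular part P₁ = ½K_aγH² = 245.1 at H/3 = 3.267 m; rectangular part P₂ = K_a q H = 149.2 at H/2 = 4.900 m.
ȳ = (P₁·3.267 + P₂·4.900)/(P₁+P₂) = 3.885 m.

3.88 m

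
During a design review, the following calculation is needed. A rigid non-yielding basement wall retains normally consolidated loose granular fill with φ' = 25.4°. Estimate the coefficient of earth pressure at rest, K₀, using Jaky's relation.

0.571

K₀ = 1 − sin φ' = 1 − sin 25.4° = 0.5711.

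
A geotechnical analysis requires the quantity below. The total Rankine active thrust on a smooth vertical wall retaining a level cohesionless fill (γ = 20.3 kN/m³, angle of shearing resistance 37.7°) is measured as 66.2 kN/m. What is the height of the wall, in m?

5.20 m

K_a = 0.2411. P_a = ½ K_a γ H² ⇒ H = √(2P_a/(K_a γ)).
H = √(2×66.2/(0.2411×20.3)) = 5.202 m.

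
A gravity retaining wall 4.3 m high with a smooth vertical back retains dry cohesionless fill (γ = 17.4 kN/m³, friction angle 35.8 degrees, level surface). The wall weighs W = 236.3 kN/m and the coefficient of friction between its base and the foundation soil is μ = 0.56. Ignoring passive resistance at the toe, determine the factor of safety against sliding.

K_a = tan²(45° − 35.8°/2) = 0.2619.
P_a = ½K_aγH² = 0.5×0.2619×17.4×4.3² = 42.12 kN/m, acting at H/3 = 1.433 m above the base.
FS_sliding = μW / P_a = 0.56×236.3 / 42.12 = 3.141.

3.14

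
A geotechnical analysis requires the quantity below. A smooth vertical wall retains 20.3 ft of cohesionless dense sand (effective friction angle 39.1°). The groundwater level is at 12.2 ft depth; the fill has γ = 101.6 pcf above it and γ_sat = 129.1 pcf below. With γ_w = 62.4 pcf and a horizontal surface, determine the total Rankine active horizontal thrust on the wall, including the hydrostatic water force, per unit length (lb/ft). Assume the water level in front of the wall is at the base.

K_a = tan²(45° − φ/2) = 0.2265.
γ' = 129.1 − 62.4 = 66.70 pcf. Depth below WT = 8.1 ft.
σ'_h at WT = K_a γ d_w = 280.7 psf; at base = 280.7 + K_a γ' × 8.1 = 403.1 psf.
P₁ (0–12.2 ft) = ½×280.7×12.2 = 1712. P₂ (12.2–20.3 ft) = ½(280.7+403.1)×8.1 = 2770.
P_w = ½ γ_w h₂² = 0.5×62.4×8.1² = 2047. Total = 1712+2770+2047 = 6529 lb/ft.

6530 lb/ft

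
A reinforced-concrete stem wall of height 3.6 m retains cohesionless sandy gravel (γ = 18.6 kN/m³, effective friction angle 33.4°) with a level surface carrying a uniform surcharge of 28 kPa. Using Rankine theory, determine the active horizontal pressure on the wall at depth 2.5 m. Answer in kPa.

K_a = (1 − sin φ)/(1 + sin φ) = 0.2899.
σ_v = γz + q = 18.6 × 2.5 + 28 = 74.50 kPa.
σ_h = K_a σ_v = 0.2899 × 74.50 = 21.60 kPa.

21.6 kPa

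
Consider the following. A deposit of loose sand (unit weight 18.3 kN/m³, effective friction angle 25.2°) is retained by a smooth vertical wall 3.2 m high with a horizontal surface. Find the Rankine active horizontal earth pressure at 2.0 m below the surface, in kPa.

14.7 kPa

K_a = (1 − sin φ)/(1 + sin φ) = 0.4027.
σ_h = K_a γ z = 0.4027 × 18.3 × 2.0 = 14.74 kPa.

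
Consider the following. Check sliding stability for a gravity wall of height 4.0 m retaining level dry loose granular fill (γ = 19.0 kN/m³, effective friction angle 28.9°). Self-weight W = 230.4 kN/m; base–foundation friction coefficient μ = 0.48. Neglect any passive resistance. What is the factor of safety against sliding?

2.09

K_a = tan²(45° − 28.9°/2) = 0.3484.
P_a = ½K_aγH² = 0.5×0.3484×19.0×4.0² = 52.95 kN/m, acting at H/3 = 1.333 m above the base.
FS_sliding = μW / P_a = 0.48×230.4 / 52.95 = 2.089.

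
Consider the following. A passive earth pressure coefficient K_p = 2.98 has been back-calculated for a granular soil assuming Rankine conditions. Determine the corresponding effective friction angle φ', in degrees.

29.8°

K_p = (1+sin φ)/(1−sin φ) ⇒ sin φ = (K_p − 1)/(K_p + 1) = 0.4975.
φ = arcsin(0.4975) = 29.83°.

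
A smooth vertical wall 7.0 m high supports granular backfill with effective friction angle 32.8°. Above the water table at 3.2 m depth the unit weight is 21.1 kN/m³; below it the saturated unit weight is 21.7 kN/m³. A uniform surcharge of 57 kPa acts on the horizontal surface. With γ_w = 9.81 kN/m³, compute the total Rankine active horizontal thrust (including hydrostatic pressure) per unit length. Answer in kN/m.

323 kN/m

K_a = tan²(45° − φ/2) = 0.2973.
γ' = 21.7 − 9.81 = 11.89 kN/m³. h₂ = H − d_w = 3.8 m.
σ'_h: at surface K_a·q = 16.94; at WT K_a(q+γd_w) = 37.02; at base K_a(q+γd_w+γ'h₂) = 50.45 kPa.
P₁ = ½(16.94+37.02)×3.2 = 86.33; P₂ = ½(37.02+50.45)×3.8 = 166.2; P_w = ½γ_w h₂² = 70.83.
Total = 86.33+166.2+70.83 = 323.3 kN/m.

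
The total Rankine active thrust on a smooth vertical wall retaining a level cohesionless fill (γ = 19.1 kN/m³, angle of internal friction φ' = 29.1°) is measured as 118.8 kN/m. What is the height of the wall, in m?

6.00 m

K_a = 0.3456. P_a = ½ K_a γ H² ⇒ H = √(2P_a/(K_a γ)).
H = √(2×118.8/(0.3456×19.1)) = 6.000 m.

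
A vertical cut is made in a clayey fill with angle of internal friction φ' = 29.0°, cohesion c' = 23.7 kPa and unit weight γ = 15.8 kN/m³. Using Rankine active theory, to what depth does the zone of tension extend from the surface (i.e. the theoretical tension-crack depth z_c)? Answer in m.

5.09 m

K_a = tan²(45° − 29.0°/2) = 0.3470; √K_a = 0.5890.
The active pressure is zero where K_a γ z = 2c√K_a, so z_c = 2c/(γ√K_a) = 2×23.7/(15.8×0.5890) = 5.093 m.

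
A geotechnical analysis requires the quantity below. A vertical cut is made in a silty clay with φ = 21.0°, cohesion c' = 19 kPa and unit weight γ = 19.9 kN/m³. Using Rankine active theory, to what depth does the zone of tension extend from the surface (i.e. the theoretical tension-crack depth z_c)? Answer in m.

K_a = tan²(45° − 21.0°/2) = 0.4724; √K_a = 0.6873.
The active pressure is zero where K_a γ z = 2c√K_a, so z_c = 2c/(γ√K_a) = 2×19/(19.9×0.6873) = 2.778 m.

2.78 m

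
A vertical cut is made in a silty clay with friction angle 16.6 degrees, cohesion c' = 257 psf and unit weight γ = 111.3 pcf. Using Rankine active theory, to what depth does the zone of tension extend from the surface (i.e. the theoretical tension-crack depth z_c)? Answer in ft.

K_a = tan²(45° − 16.6°/2) = 0.5556; √K_a = 0.7454.
The active pressure is zero where K_a γ z = 2c√K_a, so z_c = 2c/(γ√K_a) = 2×257/(111.3×0.7454) = 6.196 ft.

6.20 ft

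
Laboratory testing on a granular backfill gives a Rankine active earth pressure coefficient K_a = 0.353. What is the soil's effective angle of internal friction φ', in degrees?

K_a = tan²(45° − φ/2) ⇒ 45° − φ/2 = arctan(√0.353) = 30.72°.
φ = 2(45° − 30.72°) = 28.57°.

28.6°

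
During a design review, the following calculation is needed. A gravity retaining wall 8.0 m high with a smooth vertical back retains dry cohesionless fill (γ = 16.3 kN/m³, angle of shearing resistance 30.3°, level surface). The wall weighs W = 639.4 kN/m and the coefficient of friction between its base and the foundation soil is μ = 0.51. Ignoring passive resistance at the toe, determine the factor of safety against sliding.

1.90

K_a = tan²(45° − 30.3°/2) = 0.3293.
P_a = ½K_aγH² = 0.5×0.3293×16.3×8.0² = 171.8 kN/m, acting at H/3 = 2.667 m above the base.
FS_sliding = μW / P_a = 0.51×639.4 / 171.8 = 1.898.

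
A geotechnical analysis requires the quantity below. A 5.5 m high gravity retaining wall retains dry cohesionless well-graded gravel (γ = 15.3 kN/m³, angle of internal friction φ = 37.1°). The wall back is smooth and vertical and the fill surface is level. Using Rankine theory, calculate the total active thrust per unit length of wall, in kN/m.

K_a = tan²(45° − φ/2) = 0.2475.
P_a = ½ K_a γ H² = 0.5 × 0.2475 × 15.3 × 5.5² = 57.27 kN/m.

57.3 kN/m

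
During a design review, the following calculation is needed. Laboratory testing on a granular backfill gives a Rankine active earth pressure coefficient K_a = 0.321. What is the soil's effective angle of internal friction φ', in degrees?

30.9°

K_a = tan²(45° − φ/2) ⇒ 45° − φ/2 = arctan(√0.321) = 29.53°.
φ = 2(45° − 29.53°) = 30.93°.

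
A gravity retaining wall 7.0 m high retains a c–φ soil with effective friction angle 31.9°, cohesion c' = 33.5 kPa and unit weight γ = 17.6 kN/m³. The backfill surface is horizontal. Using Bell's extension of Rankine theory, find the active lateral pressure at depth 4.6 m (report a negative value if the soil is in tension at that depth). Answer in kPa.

K_a = (1 − sin φ)/(1 + sin φ) = 0.3085.
σ_a = K_a γ z − 2c√K_a = 0.3085×17.6×4.6 − 2×33.5×0.5555 = -12.24 kPa.

-12.2 kPa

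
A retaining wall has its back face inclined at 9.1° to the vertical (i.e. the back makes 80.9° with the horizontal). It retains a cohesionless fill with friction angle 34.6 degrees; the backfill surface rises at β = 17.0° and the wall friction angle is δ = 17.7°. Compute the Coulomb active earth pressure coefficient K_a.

K_a = sin²(α+φ) / [sin²α · sin(α−δ) · (1 + √{sin(φ+δ)sin(φ−β) / (sin(α−δ)sin(α+β))})²].
With α = 80.9°, φ = 34.6°, δ = 17.7°, β = 17.0°: K_a = 0.4051.

0.405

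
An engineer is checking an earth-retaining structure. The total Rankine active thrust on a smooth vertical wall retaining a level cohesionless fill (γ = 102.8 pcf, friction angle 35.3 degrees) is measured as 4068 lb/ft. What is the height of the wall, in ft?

17.2 ft

K_a = 0.2675. P_a = ½ K_a γ H² ⇒ H = √(2P_a/(K_a γ)).
H = √(2×4068/(0.2675×102.8)) = 17.20 ft.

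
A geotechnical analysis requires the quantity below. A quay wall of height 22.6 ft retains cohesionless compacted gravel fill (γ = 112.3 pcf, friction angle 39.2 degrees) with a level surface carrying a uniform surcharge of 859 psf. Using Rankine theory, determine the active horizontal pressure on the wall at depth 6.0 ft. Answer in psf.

346 psf

K_a = (1 − sin φ)/(1 + sin φ) = 0.2255.
σ_v = γz + q = 112.3 × 6.0 + 859 = 1533 psf.
σ_h = K_a σ_v = 0.2255 × 1533 = 345.6 psf.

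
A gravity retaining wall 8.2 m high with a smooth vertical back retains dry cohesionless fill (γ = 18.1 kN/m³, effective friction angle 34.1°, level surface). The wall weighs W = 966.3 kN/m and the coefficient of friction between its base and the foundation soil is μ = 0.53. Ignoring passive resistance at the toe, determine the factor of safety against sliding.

K_a = tan²(45° − 34.1°/2) = 0.2815.
P_a = ½K_aγH² = 0.5×0.2815×18.1×8.2² = 171.3 kN/m, acting at H/3 = 2.733 m above the base.
FS_sliding = μW / P_a = 0.53×966.3 / 171.3 = 2.989.

2.99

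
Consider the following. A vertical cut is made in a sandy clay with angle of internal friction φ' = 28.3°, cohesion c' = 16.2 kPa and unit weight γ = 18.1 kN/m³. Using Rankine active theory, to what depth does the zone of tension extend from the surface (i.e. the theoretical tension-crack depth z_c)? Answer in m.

K_a = tan²(45° − 28.3°/2) = 0.3568; √K_a = 0.5973.
The active pressure is zero where K_a γ z = 2c√K_a, so z_c = 2c/(γ√K_a) = 2×16.2/(18.1×0.5973) = 2.997 m.

3.00 m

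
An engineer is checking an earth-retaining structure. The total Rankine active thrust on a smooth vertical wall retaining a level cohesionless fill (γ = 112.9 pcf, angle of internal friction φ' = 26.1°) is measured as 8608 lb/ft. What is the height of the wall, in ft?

19.8 ft

K_a = 0.3889. P_a = ½ K_a γ H² ⇒ H = √(2P_a/(K_a γ)).
H = √(2×8608/(0.3889×112.9)) = 19.80 ft.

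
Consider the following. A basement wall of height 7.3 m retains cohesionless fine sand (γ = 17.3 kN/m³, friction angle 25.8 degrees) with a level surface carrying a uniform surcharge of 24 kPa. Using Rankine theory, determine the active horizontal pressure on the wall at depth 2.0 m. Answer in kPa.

23.1 kPa

K_a = (1 − sin φ)/(1 + sin φ) = 0.3935.
σ_v = γz + q = 17.3 × 2.0 + 24 = 58.60 kPa.
σ_h = K_a σ_v = 0.3935 × 58.60 = 23.06 kPa.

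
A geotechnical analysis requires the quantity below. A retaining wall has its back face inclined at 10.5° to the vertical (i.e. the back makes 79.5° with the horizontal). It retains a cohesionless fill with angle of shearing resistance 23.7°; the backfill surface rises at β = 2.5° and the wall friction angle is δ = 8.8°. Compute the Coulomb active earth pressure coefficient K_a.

0.490

K_a = sin²(α+φ) / [sin²α · sin(α−δ) · (1 + √{sin(φ+δ)sin(φ−β) / (sin(α−δ)sin(α+β))})²].
With α = 79.5°, φ = 23.7°, δ = 8.8°, β = 2.5°: K_a = 0.4900.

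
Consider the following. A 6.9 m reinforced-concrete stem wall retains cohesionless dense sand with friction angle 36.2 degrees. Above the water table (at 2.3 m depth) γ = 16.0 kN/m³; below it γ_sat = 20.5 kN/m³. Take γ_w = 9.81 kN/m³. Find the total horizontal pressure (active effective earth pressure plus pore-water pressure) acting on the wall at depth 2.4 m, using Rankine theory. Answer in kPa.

10.7 kPa

K_a = (1 − sin φ)/(1 + sin φ) = 0.2574.
γ' = 20.5 − 9.81 = 10.69 kN/m³.
Effective vertical stress at 2.4 m: σ'_v = 16.0×2.3 + 10.69×0.100 = 37.87 kPa.
σ'_h = K_a σ'_v = 0.2574 × 37.87 = 9.747 kPa; u = γ_w × 0.100 = 0.9810 kPa.
Total σ_h = 9.747 + 0.9810 = 10.73 kPa.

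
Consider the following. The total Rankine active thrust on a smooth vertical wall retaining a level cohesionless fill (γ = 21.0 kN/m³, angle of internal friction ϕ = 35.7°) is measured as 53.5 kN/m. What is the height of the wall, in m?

K_a = 0.2630. P_a = ½ K_a γ H² ⇒ H = √(2P_a/(K_a γ)).
H = √(2×53.5/(0.2630×21.0)) = 4.402 m.

4.40 m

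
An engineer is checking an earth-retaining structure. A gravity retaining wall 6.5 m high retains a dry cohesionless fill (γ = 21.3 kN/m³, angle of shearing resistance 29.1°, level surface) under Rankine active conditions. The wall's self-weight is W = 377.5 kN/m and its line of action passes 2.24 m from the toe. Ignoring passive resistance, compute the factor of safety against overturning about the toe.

2.51

K_a = tan²(45° − 29.1°/2) = 0.3456.
P_a = ½K_aγH² = 0.5×0.3456×21.3×6.5² = 155.5 kN/m, acting at H/3 = 2.167 m above the base.
Overturning moment M_o = P_a × H/3 = 155.5 × 2.167 = 336.9.
Resisting moment M_r = W × 2.24 = 377.5 × 2.24 = 845.6.
FS_overturning = M_r/M_o = 845.6/336.9 = 2.510.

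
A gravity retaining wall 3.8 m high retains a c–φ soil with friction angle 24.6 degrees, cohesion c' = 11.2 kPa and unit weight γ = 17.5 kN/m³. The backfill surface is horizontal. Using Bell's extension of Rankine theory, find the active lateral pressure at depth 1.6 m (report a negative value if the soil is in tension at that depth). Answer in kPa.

-2.84 kPa

K_a = (1 − sin φ)/(1 + sin φ) = 0.4121.
σ_a = K_a γ z − 2c√K_a = 0.4121×17.5×1.6 − 2×11.2×0.6420 = -2.840 kPa.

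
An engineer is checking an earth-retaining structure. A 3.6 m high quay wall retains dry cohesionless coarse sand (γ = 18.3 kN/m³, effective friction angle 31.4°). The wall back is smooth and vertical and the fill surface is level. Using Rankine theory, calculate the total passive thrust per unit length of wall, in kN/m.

K_p = tan²(45° + φ/2) = 3.175.
P_p = ½ K_p γ H² = 0.5 × 3.175 × 18.3 × 3.6² = 376.6 kN/m.

377 kN/m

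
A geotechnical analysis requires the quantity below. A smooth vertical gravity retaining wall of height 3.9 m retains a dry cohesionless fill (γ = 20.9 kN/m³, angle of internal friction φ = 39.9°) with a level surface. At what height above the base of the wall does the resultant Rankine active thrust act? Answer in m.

K_a = 0.2184.
The pressure distribution is triangular, so the resultant acts at H/3 above the base = 3.9/3 = 1.300 m.

1.30 m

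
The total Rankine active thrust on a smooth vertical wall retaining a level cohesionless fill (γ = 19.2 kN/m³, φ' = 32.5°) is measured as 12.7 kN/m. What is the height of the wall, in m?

K_a = 0.3010. P_a = ½ K_a γ H² ⇒ H = √(2P_a/(K_a γ)).
H = √(2×12.7/(0.3010×19.2)) = 2.097 m.

2.10 m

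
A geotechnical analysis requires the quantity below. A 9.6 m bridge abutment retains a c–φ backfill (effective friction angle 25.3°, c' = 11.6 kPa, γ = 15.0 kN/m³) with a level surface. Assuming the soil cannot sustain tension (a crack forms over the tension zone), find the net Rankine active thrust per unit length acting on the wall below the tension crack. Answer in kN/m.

K_a = 0.4012; √K_a = 0.6334.
Tension-crack depth z_c = 2c/(γ√K_a) = 2×11.6/(15.0×0.6334) = 2.442 m.
σ_a at base = K_a γ H − 2c√K_a = 0.4012×15.0×9.6 − 2×11.6×0.6334 = 43.08 kPa.
P_a = ½ × 43.08 × (H − z_c) = 0.5×43.08×7.158 = 154.2 kN/m.

154 kN/m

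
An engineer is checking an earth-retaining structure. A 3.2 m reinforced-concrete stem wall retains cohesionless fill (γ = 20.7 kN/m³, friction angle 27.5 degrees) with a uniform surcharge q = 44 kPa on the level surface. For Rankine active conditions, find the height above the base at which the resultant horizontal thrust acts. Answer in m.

1.37 m

K_a = 0.3682.
Triangular part P₁ = ½K_aγH² = 39.03 at H/3 = 1.067 m; rectangular part P₂ = K_a q H = 51.85 at H/2 = 1.600 m.
ȳ = (P₁·1.067 + P₂·1.600)/(P₁+P₂) = 1.371 m.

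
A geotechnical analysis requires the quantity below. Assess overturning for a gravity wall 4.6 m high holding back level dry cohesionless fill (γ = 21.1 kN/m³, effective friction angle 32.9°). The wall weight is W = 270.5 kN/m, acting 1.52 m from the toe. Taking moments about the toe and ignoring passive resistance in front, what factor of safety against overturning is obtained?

4.06

K_a = tan²(45° − 32.9°/2) = 0.2960.
P_a = ½K_aγH² = 0.5×0.2960×21.1×4.6² = 66.09 kN/m, acting at H/3 = 1.533 m above the base.
Overturning moment M_o = P_a × H/3 = 66.09 × 1.533 = 101.3.
Resisting moment M_r = W × 1.52 = 270.5 × 1.52 = 411.2.
FS_overturning = M_r/M_o = 411.2/101.3 = 4.058.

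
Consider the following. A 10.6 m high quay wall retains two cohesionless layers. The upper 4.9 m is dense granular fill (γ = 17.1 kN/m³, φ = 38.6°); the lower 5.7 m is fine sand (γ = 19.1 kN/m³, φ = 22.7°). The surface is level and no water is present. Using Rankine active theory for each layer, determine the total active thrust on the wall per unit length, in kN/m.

397 kN/m

K_a1 = tan²(45°−38.6°/2) = 0.2316; K_a2 = tan²(45°−22.7°/2) = 0.4431.
Layer 1: σ at base = K_a1 γ₁ h₁ = 19.41 kPa; P₁ = ½×19.41×4.9 = 47.55.
Layer 2: σ_v at top = γ₁h₁ = 83.79; σ_h top = K_a2×83.79 = 37.13; σ_h base = K_a2×(83.79+19.1×5.7) = 85.37.
P₂ = ½(37.13+85.37)×5.7 = 349.1. Total P_a = 47.55+349.1 = 396.7 kN/m.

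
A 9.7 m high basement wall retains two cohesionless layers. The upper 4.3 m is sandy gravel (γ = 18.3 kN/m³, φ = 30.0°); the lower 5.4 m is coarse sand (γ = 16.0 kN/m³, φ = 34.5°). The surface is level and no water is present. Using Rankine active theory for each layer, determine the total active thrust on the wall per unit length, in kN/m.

239 kN/m

K_a1 = tan²(45°−30.0°/2) = 0.3333; K_a2 = tan²(45°−34.5°/2) = 0.2768.
Layer 1: σ at base = K_a1 γ₁ h₁ = 26.23 kPa; P₁ = ½×26.23×4.3 = 56.39.
Layer 2: σ_v at top = γ₁h₁ = 78.69; σ_h top = K_a2×78.69 = 21.78; σ_h base = K_a2×(78.69+16.0×5.4) = 45.70.
P₂ = ½(21.78+45.70)×5.4 = 182.2. Total P_a = 56.39+182.2 = 238.6 kN/m.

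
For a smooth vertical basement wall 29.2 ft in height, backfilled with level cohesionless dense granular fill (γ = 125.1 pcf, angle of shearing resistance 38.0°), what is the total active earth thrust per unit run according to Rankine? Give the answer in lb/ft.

12700 lb/ft

K_a = tan²(45° − φ/2) = 0.2379.
P_a = ½ K_a γ H² = 0.5 × 0.2379 × 125.1 × 29.2² = 12690 lb/ft.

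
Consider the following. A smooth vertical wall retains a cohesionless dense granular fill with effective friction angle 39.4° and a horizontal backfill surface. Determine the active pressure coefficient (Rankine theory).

0.223

K_a = tan²(45° − φ/2) = tan²(25.30°) = 0.2234.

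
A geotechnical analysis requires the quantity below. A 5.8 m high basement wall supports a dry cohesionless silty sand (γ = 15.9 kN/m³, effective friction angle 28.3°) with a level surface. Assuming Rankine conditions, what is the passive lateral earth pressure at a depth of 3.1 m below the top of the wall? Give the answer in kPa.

138 kPa

K_p = (1 + sin φ)/(1 − sin φ) = 2.803.
σ_h = K_p γ z = 2.803 × 15.9 × 3.1 = 138.2 kPa.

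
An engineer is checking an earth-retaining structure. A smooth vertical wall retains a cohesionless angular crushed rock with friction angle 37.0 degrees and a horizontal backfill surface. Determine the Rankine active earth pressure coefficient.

0.249

K_a = tan²(45° − φ/2) = tan²(26.50°) = 0.2486.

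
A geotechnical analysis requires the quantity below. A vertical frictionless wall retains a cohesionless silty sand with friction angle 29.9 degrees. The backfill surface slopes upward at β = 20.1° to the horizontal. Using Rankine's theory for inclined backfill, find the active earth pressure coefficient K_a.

0.417

K_a = cos β · (cos β − √(cos²β − cos²φ)) / (cos β + √(cos²β − cos²φ)).
cos β = 0.9391, cos φ = 0.8669, √(cos²β − cos²φ) = 0.3611.
K_a = 0.9391 × (0.9391 − 0.3611)/(0.9391 + 0.3611) = 0.4175.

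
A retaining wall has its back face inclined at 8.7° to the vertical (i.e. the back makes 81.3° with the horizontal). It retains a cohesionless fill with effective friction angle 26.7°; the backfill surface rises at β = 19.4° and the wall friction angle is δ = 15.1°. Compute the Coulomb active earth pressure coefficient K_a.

K_a = sin²(α+φ) / [sin²α · sin(α−δ) · (1 + √{sin(φ+δ)sin(φ−β) / (sin(α−δ)sin(α+β))})²].
With α = 81.3°, φ = 26.7°, δ = 15.1°, β = 19.4°: K_a = 0.5923.

0.592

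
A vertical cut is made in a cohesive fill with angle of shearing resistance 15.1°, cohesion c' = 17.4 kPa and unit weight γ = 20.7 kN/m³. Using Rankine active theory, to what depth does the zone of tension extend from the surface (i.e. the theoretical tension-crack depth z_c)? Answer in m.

K_a = tan²(45° − 15.1°/2) = 0.5867; √K_a = 0.7659.
The active pressure is zero where K_a γ z = 2c√K_a, so z_c = 2c/(γ√K_a) = 2×17.4/(20.7×0.7659) = 2.195 m.

2.19 m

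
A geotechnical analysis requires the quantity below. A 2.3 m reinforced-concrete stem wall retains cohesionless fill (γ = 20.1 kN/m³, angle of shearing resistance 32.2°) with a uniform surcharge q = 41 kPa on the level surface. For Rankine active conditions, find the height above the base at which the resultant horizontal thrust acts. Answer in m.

K_a = 0.3047.
Triangular part P₁ = ½K_aγH² = 16.20 at H/3 = 0.7667 m; rectangular part P₂ = K_a q H = 28.74 at H/2 = 1.150 m.
ȳ = (P₁·0.7667 + P₂·1.150)/(P₁+P₂) = 1.012 m.

1.01 m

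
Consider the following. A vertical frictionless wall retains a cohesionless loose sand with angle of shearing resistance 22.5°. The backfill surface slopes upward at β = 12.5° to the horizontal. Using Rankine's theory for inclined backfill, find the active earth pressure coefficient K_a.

K_a = cos β · (cos β − √(cos²β − cos²φ)) / (cos β + √(cos²β − cos²φ)).
cos β = 0.9763, cos φ = 0.9239, √(cos²β − cos²φ) = 0.3156.
K_a = 0.9763 × (0.9763 − 0.3156)/(0.9763 + 0.3156) = 0.4993.

0.499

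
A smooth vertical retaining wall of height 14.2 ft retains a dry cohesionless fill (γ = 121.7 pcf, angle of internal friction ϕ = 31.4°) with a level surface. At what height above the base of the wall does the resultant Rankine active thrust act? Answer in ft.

4.73 ft

K_a = 0.3149.
The pressure distribution is triangular, so the resultant acts at H/3 above the base = 14.2/3 = 4.733 ft.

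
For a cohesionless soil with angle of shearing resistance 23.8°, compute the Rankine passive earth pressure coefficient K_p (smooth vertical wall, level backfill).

2.35

K_p = (1 + sin φ)/(1 − sin φ) = tan²(45° + 23.8°/2) = 2.353.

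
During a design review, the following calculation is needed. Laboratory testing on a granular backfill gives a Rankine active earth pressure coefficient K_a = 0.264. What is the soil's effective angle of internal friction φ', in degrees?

K_a = tan²(45° − φ/2) ⇒ 45° − φ/2 = arctan(√0.264) = 27.19°.
φ = 2(45° − 27.19°) = 35.61°.

35.6°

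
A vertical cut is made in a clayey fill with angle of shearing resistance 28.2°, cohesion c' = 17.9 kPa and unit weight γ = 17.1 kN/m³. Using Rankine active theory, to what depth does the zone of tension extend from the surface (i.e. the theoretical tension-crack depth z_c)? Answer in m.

K_a = tan²(45° − 28.2°/2) = 0.3582; √K_a = 0.5985.
The active pressure is zero where K_a γ z = 2c√K_a, so z_c = 2c/(γ√K_a) = 2×17.9/(17.1×0.5985) = 3.498 m.

3.50 m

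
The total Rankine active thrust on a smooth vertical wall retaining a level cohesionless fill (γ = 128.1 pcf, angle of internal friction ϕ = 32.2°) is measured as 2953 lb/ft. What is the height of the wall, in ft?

K_a = 0.3047. P_a = ½ K_a γ H² ⇒ H = √(2P_a/(K_a γ)).
H = √(2×2953/(0.3047×128.1)) = 12.30 ft.

12.3 ft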